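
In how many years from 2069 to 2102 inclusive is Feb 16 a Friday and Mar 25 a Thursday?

Check each year's weekday for Feb 16 and Mar 25:
  2069: Sat/Mon  2070: Sun/Tue  2071: Mon/Wed  2072: Tue/Fri  2073: Thu/Sat  2074: Fri/Sun  2075: Sat/Mon  2076: Sun/Wed  2077: Tue/Thu  2078: Wed/Fri  2079: Thu/Sat  2080: Fri/Mon  2081: Sun/Tue  2082: Mon/Wed  …(6 more)…  2089: Wed/Fri  2090: Thu/Sat  2091: Fri/Sun  2092: Sat/Tue  2093: Mon/Wed  2094: Tue/Thu  2095: Wed/Fri  2096: Thu/Sun  2097: Sat/Mon  2098: Sun/Tue  2099: Mon/Wed  2100: Tue/Thu  2101: Wed/Fri  2102: Thu/Sat
Both conditions hold in: no year — 0.

0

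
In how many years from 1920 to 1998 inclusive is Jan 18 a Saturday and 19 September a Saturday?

3

Check each year's weekday for Jan 18 and 19 September:
  1920: Sun/Sun  1921: Tue/Mon  1922: Wed/Tue  1923: Thu/Wed  1924: Fri/Fri  1925: Sun/Sat  1926: Mon/Sun  1927: Tue/Mon  1928: Wed/Wed  1929: Fri/Thu  1930: Sat/Fri  1931: Sun/Sat  1932: Mon/Mon  1933: Wed/Tue  …(51 more)…  1985: Fri/Thu  1986: Sat/Fri  1987: Sun/Sat  1988: Mon/Mon  1989: Wed/Tue  1990: Thu/Wed  1991: Fri/Thu  1992: Sat/Sat ✓  1993: Mon/Sun  1994: Tue/Mon  1995: Wed/Tue  1996: Thu/Thu  1997: Sat/Fri  1998: Sun/Sat
Both conditions hold in: 1936, 1964, 1992 — 3.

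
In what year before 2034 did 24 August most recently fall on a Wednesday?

From one year to the next, a fixed date's weekday advances by 1, or by 2 when a Feb 29 lies between the two dates.
2034: August 24 is Thursday.
2033: Wednesday (−1)
24 August falls on a Wednesday in 2033.

2033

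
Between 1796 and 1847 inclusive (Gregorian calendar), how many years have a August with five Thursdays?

22

August has 31 days; it has five Thursdays when Thursday falls among the first (month-length − 28) days — i.e. when August 1 is one of Thursday/Wednesday/Tuesday.
August 1 by year: 1796:Mon 1797:Tue✓ 1798:Wed✓ 1799:Thu✓ 1800:Fri 1801:Sat 1802:Sun 1803:Mon 1804:Wed✓ 1805:Thu✓ 1806:Fri 1807:Sat 1808:Mon 1809:Tue✓ 1810:Wed✓ …(22 more)… 1833:Thu✓ 1834:Fri 1835:Sat 1836:Mon 1837:Tue✓ 1838:Wed✓ 1839:Thu✓ 1840:Sat 1841:Sun 1842:Mon 1843:Tue✓ 1844:Thu✓ 1845:Fri 1846:Sat 1847:Sun
Years with five Thursdays: 1797, 1798, 1799, 1804, 1805, 1809, 1810, 1811, 1815, 1816, 1820, 1821, 1822, 1826, 1827, 1832, 1833, 1837, 1838, 1839, 1843, 1844 → 22.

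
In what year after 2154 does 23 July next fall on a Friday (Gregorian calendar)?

From one year to the next, a fixed date's weekday advances by 1, or by 2 when a Feb 29 lies between the two dates.
2154: July 23 is Tuesday.
2155: Wednesday (+1)
2156: Friday (+2)
23 July falls on a Friday in 2156.

2156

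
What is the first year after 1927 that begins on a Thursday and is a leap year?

Jan 1 advances by 2 weekdays after a leap year and by 1 after a common year.
1927: Jan 1 is Saturday.
1928: Sunday (leap)
1929: Tuesday
1930: Wednesday
1931: Thursday
1932: Friday (leap)
1933: Sunday
1934: Monday
1935: Tuesday
1936: Wednesday (leap)
1937: Friday
1938: Saturday
1939: Sunday
1940: Monday (leap)
1941: Wednesday
1942: Thursday
1943: Friday
1944: Saturday (leap)
1945: Monday
1946: Tuesday
1947: Wednesday
1948: Thursday (leap)
1948 begins on a Thursday and is a leap year.

1948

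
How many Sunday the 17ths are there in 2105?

1

Check the 17th of each month of 2105: Jan 17: Sat, Feb 17: Tue, Mar 17: Tue, Apr 17: Fri, May 17: Sun, Jun 17: Wed, Jul 17: Fri, Aug 17: Mon, Sep 17: Thu, Oct 17: Sat, Nov 17: Tue, Dec 17: Thu.
Sunday occurs in May — 1 month.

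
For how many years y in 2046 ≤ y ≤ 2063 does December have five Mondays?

December has 31 days; it has five Mondays when Monday falls among the first (month-length − 28) days — i.e. when December 1 is one of Monday/Sunday/Saturday.
December 1 by year: 2046:Sat✓ 2047:Sun✓ 2048:Tue 2049:Wed 2050:Thu 2051:Fri 2052:Sun✓ 2053:Mon✓ 2054:Tue 2055:Wed 2056:Fri 2057:Sat✓ 2058:Sun✓ 2059:Mon✓ 2060:Wed 2061:Thu 2062:Fri 2063:Sat✓
Years with five Mondays: 2046, 2047, 2052, 2053, 2057, 2058, 2059, 2063 → 8.

8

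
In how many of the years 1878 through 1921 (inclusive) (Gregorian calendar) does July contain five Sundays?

19

July has 31 days; it has five Sundays when Sunday falls among the first (month-length − 28) days — i.e. when July 1 is one of Sunday/Saturday/Friday.
July 1 by year: 1878:Mon 1879:Tue 1880:Thu 1881:Fri✓ 1882:Sat✓ 1883:Sun✓ 1884:Tue 1885:Wed 1886:Thu 1887:Fri✓ 1888:Sun✓ 1889:Mon 1890:Tue 1891:Wed 1892:Fri✓ …(14 more)… 1907:Mon 1908:Wed 1909:Thu 1910:Fri✓ 1911:Sat✓ 1912:Mon 1913:Tue 1914:Wed 1915:Thu 1916:Sat✓ 1917:Sun✓ 1918:Mon 1919:Tue 1920:Thu 1921:Fri✓
Years with five Sundays: 1881, 1882, 1883, 1887, 1888, 1892, 1893, 1894, 1898, 1899, 1900, 1904, 1905, 1906, 1910, 1911, 1916, 1917, 1921 → 19.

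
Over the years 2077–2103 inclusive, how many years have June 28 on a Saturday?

Track June 28's weekday year by year (advancing +1, or +2 across a Feb 29):
  2077: Mon  2078: Tue (+1)  2079: Wed (+1)  2080: Fri (+2)  2081: Sat (+1) ✓
  2082: Sun (+1)  2083: Mon (+1)  2084: Wed (+2)  2085: Thu (+1)  2086: Fri (+1)
  2087: Sat (+1) ✓  2088: Mon (+2)  2089: Tue (+1)  2090: Wed (+1)  2091: Thu (+1)
  2092: Sat (+2) ✓  2093: Sun (+1)  2094: Mon (+1)  2095: Tue (+1)  2096: Thu (+2)
  2097: Fri (+1)  2098: Sat (+1) ✓  2099: Sun (+1)  2100: Mon (+1)  2101: Tue (+1)
  2102: Wed (+1)  2103: Thu (+1)
Saturday years: 2081, 2087, 2092, 2098 — 4 in total.

4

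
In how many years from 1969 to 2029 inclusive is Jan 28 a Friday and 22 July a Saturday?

3

Check each year's weekday for Jan 28 and 22 July:
  1969: Tue/Tue  1970: Wed/Wed  1971: Thu/Thu  1972: Fri/Sat ✓  1973: Sun/Sun  1974: Mon/Mon  1975: Tue/Tue  1976: Wed/Thu  1977: Fri/Fri  1978: Sat/Sat  1979: Sun/Sun  1980: Mon/Tue  1981: Wed/Wed  1982: Thu/Thu  …(33 more)…  2016: Thu/Fri  2017: Sat/Sat  2018: Sun/Sun  2019: Mon/Mon  2020: Tue/Wed  2021: Thu/Thu  2022: Fri/Fri  2023: Sat/Sat  2024: Sun/Mon  2025: Tue/Tue  2026: Wed/Wed  2027: Thu/Thu  2028: Fri/Sat ✓  2029: Sun/Sun
Both conditions hold in: 1972, 2000, 2028 — 3.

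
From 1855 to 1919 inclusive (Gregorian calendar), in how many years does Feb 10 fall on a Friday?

Track Feb 10's weekday year by year (advancing +1, or +2 across a Feb 29):
  1855: Sat  1856: Sun (+1)  1857: Tue (+2)  1858: Wed (+1)  1859: Thu (+1)
  1860: Fri (+1) ✓  1861: Sun (+2)  1862: Mon (+1)  1863: Tue (+1)  1864: Wed (+1)
  1865: Fri (+2) ✓  1866: Sat (+1)  1867: Sun (+1)  1868: Mon (+1)  … (37 more years) …
  1906: Sat (+1)  1907: Sun (+1)  1908: Mon (+1)  1909: Wed (+2)  1910: Thu (+1)
  1911: Fri (+1) ✓  1912: Sat (+1)  1913: Mon (+2)  1914: Tue (+1)  1915: Wed (+1)
  1916: Thu (+1)  1917: Sat (+2)  1918: Sun (+1)  1919: Mon (+1)
Friday years: 1860, 1865, 1871, 1882, 1888, 1893, 1899, 1905, 1911 — 9 in total.

9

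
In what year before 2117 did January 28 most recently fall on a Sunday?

From one year to the next, a fixed date's weekday advances by 1, or by 2 when a Feb 29 lies between the two dates.
2117: January 28 is Thursday.
2116: Tuesday (−2)
2115: Monday (−1)
2114: Sunday (−1)
January 28 falls on a Sunday in 2114.

2114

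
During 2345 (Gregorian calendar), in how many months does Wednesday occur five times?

4

A month of length L has five Wednesdays iff its first Wednesday is on day ≤ L−28 (so day 1–3 in a 31-day month, 1–2 in a 30-day month, day 1 in a leap February).
Checking each month of 2345: Jan starts Mon (31d) ✓; Feb starts Thu (28d); Mar starts Thu (31d); Apr starts Sun (30d); May starts Tue (31d) ✓; Jun starts Fri (30d); Jul starts Sun (31d); Aug starts Wed (31d) ✓; Sep starts Sat (30d); Oct starts Mon (31d) ✓; Nov starts Thu (30d); Dec starts Sat (31d).
Five-Wednesday months: January, May, August, October → 4.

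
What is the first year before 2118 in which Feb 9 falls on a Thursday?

2113

From one year to the next, a fixed date's weekday advances by 1, or by 2 when a Feb 29 lies between the two dates.
2118: February 9 is Wednesday.
2117: Tuesday (−1)
2116: Sunday (−2)
2115: Saturday (−1)
2114: Friday (−1)
2113: Thursday (−1)
Feb 9 falls on a Thursday in 2113.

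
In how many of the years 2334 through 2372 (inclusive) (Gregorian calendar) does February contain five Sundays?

1

February has 28 days (29 in leap years); it has five Sundays when Sunday falls among the first (month-length − 28) days — i.e. when February 1 is Sunday in a leap year (never in a common year).
February 1 by year: 2334:Thu 2335:Fri 2336:Sat 2337:Mon 2338:Tue 2339:Wed 2340:Thu 2341:Sat 2342:Sun 2343:Mon 2344:Tue 2345:Thu 2346:Fri 2347:Sat 2348:Sun✓ …(9 more)… 2358:Sat 2359:Sun 2360:Mon 2361:Wed 2362:Thu 2363:Fri 2364:Sat 2365:Mon 2366:Tue 2367:Wed 2368:Thu 2369:Sat 2370:Sun 2371:Mon 2372:Tue
Years with five Sundays: 2348 → 1.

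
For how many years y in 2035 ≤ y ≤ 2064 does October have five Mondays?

October has 31 days; it has five Mondays when Monday falls among the first (month-length − 28) days — i.e. when October 1 is one of Monday/Sunday/Saturday.
October 1 by year: 2035:Mon✓ 2036:Wed 2037:Thu 2038:Fri 2039:Sat✓ 2040:Mon✓ 2041:Tue 2042:Wed 2043:Thu 2044:Sat✓ 2045:Sun✓ 2046:Mon✓ 2047:Tue 2048:Thu 2049:Fri 2050:Sat✓ 2051:Sun✓ 2052:Tue 2053:Wed 2054:Thu 2055:Fri 2056:Sun✓ 2057:Mon✓ 2058:Tue 2059:Wed 2060:Fri 2061:Sat✓ 2062:Sun✓ 2063:Mon✓ 2064:Wed
Years with five Mondays: 2035, 2039, 2040, 2044, 2045, 2046, 2050, 2051, 2056, 2057, 2061, 2062, 2063 → 13.

13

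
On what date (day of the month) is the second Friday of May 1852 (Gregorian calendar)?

May 1, 1852 is a Saturday, so the first Friday is the 7th.
The second Friday is 7 + 7 = 14.

14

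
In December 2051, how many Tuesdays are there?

4

December 2051 has 31 days and begins on Friday.
The first Tuesday is December 5.
Tuesdays fall on 5, 12, 19, 26 — that's 4.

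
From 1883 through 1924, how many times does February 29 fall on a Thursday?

1

Leap years in 1883–1924: 10 of them.
Feb 29 weekday advances by 5 (mod 7) from one leap year to the next four years later (or differs when a century non-leap intervenes).
Leap-day weekdays: 1884:Fri 1888:Wed 1892:Mon 1896:Sat 1904:Mon 1908:Sat 1912:Thu✓ 1916:Tue 1920:Sun 1924:Fri
Thursday: 1912 → 1.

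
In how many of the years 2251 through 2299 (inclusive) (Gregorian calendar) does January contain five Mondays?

January has 31 days; it has five Mondays when Monday falls among the first (month-length − 28) days — i.e. when January 1 is one of Monday/Sunday/Saturday.
January 1 by year: 2251:Wed 2252:Thu 2253:Sat✓ 2254:Sun✓ 2255:Mon✓ 2256:Tue 2257:Thu 2258:Fri 2259:Sat✓ 2260:Sun✓ 2261:Tue 2262:Wed 2263:Thu 2264:Fri 2265:Sun✓ …(19 more)… 2285:Thu 2286:Fri 2287:Sat✓ 2288:Sun✓ 2289:Tue 2290:Wed 2291:Thu 2292:Fri 2293:Sun✓ 2294:Mon✓ 2295:Tue 2296:Wed 2297:Fri 2298:Sat✓ 2299:Sun✓
Years with five Mondays: 2253, 2254, 2255, 2259, 2260, 2265, 2266, 2270, 2271, 2272, 2276, 2277, 2281, 2282, 2283, 2287, 2288, 2293, 2294, 2298, 2299 → 21.

21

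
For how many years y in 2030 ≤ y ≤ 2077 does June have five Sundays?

June has 30 days; it has five Sundays when Sunday falls among the first (month-length − 28) days — i.e. when June 1 is one of Sunday/Saturday.
June 1 by year: 2030:Sat✓ 2031:Sun✓ 2032:Tue 2033:Wed 2034:Thu 2035:Fri 2036:Sun✓ 2037:Mon 2038:Tue 2039:Wed 2040:Fri 2041:Sat✓ 2042:Sun✓ 2043:Mon 2044:Wed …(18 more)… 2063:Fri 2064:Sun✓ 2065:Mon 2066:Tue 2067:Wed 2068:Fri 2069:Sat✓ 2070:Sun✓ 2071:Mon 2072:Wed 2073:Thu 2074:Fri 2075:Sat✓ 2076:Mon 2077:Tue
Years with five Sundays: 2030, 2031, 2036, 2041, 2042, 2047, 2052, 2053, 2058, 2059, 2064, 2069, 2070, 2075 → 14.

14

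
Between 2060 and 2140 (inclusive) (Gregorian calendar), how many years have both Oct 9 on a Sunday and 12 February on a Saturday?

10

Check each year's weekday for Oct 9 and 12 February:
  2060: Sat/Thu  2061: Sun/Sat ✓  2062: Mon/Sun  2063: Tue/Mon  2064: Thu/Tue  2065: Fri/Thu  2066: Sat/Fri  2067: Sun/Sat ✓  2068: Tue/Sun  2069: Wed/Tue  2070: Thu/Wed  2071: Fri/Thu  2072: Sun/Fri  2073: Mon/Sun  …(53 more)…  2127: Thu/Wed  2128: Sat/Thu  2129: Sun/Sat ✓  2130: Mon/Sun  2131: Tue/Mon  2132: Thu/Tue  2133: Fri/Thu  2134: Sat/Fri  2135: Sun/Sat ✓  2136: Tue/Sun  2137: Wed/Tue  2138: Thu/Wed  2139: Fri/Thu  2140: Sun/Fri
Both conditions hold in: 2061, 2067, 2078, 2089, 2095, 2101, 2107, 2118, 2129, 2135 — 10.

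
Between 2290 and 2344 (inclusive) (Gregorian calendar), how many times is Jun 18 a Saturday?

Track Jun 18's weekday year by year (advancing +1, or +2 across a Feb 29):
  2290: Wed  2291: Thu (+1)  2292: Sat (+2) ✓  2293: Sun (+1)  2294: Mon (+1)
  2295: Tue (+1)  2296: Thu (+2)  2297: Fri (+1)  2298: Sat (+1) ✓  2299: Sun (+1)
  2300: Mon (+1)  2301: Tue (+1)  2302: Wed (+1)  2303: Thu (+1)  … (27 more years) …
  2331: Thu (+1)  2332: Sat (+2) ✓  2333: Sun (+1)  2334: Mon (+1)  2335: Tue (+1)
  2336: Thu (+2)  2337: Fri (+1)  2338: Sat (+1) ✓  2339: Sun (+1)  2340: Tue (+2)
  2341: Wed (+1)  2342: Thu (+1)  2343: Fri (+1)  2344: Sun (+2)
Saturday years: 2292, 2298, 2304, 2310, 2321, 2327, 2332, 2338 — 8 in total.

8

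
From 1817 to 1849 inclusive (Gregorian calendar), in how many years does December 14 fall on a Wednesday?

4

Track December 14's weekday year by year (advancing +1, or +2 across a Feb 29):
  1817: Sun  1818: Mon (+1)  1819: Tue (+1)  1820: Thu (+2)  1821: Fri (+1)
  1822: Sat (+1)  1823: Sun (+1)  1824: Tue (+2)  1825: Wed (+1) ✓  1826: Thu (+1)
  1827: Fri (+1)  1828: Sun (+2)  1829: Mon (+1)  1830: Tue (+1)  … (5 more years) …
  1836: Wed (+2) ✓  1837: Thu (+1)  1838: Fri (+1)  1839: Sat (+1)  1840: Mon (+2)
  1841: Tue (+1)  1842: Wed (+1) ✓  1843: Thu (+1)  1844: Sat (+2)  1845: Sun (+1)
  1846: Mon (+1)  1847: Tue (+1)  1848: Thu (+2)  1849: Fri (+1)
Wednesday years: 1825, 1831, 1836, 1842 — 4 in total.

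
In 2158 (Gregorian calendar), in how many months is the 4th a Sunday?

Check the 4th of each month of 2158: Jan 4: Wed, Feb 4: Sat, Mar 4: Sat, Apr 4: Tue, May 4: Thu, Jun 4: Sun, Jul 4: Tue, Aug 4: Fri, Sep 4: Mon, Oct 4: Wed, Nov 4: Sat, Dec 4: Mon.
Sunday occurs in June — 1 month.

1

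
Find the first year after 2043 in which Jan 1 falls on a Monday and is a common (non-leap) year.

Jan 1 advances by 2 weekdays after a leap year and by 1 after a common year.
2043: Jan 1 is Thursday.
2044: Friday (leap)
2045: Sunday
2046: Monday
2046 begins on a Monday and is a common year.

2046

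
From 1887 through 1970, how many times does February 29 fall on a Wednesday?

Leap years in 1887–1970: 20 of them.
Feb 29 weekday advances by 5 (mod 7) from one leap year to the next four years later (or differs when a century non-leap intervenes).
Leap-day weekdays: 1888:Wed✓ 1892:Mon 1896:Sat 1904:Mon 1908:Sat 1912:Thu 1916:Tue 1920:Sun 1924:Fri 1928:Wed✓ 1932:Mon 1936:Sat 1940:Thu 1944:Tue 1948:Sun 1952:Fri 1956:Wed✓ 1960:Mon 1964:Sat 1968:Thu
Wednesday: 1888, 1928, 1956 → 3.

3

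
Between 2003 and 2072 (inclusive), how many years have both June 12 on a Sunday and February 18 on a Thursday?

Check each year's weekday for June 12 and February 18:
  2003: Thu/Tue  2004: Sat/Wed  2005: Sun/Fri  2006: Mon/Sat  2007: Tue/Sun  2008: Thu/Mon  2009: Fri/Wed  2010: Sat/Thu  2011: Sun/Fri  2012: Tue/Sat  2013: Wed/Mon  2014: Thu/Tue  2015: Fri/Wed  2016: Sun/Thu ✓  …(42 more)…  2059: Thu/Tue  2060: Sat/Wed  2061: Sun/Fri  2062: Mon/Sat  2063: Tue/Sun  2064: Thu/Mon  2065: Fri/Wed  2066: Sat/Thu  2067: Sun/Fri  2068: Tue/Sat  2069: Wed/Mon  2070: Thu/Tue  2071: Fri/Wed  2072: Sun/Thu ✓
Both conditions hold in: 2016, 2044, 2072 — 3.

3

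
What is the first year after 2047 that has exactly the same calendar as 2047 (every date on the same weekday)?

2058

Two years share a calendar iff Jan 1 falls on the same weekday and both are leap or both are common. 2047: Jan 1 is Tuesday, common year.
2048: Jan 1 Wednesday, leap
2049: Jan 1 Friday, common
2050: Jan 1 Saturday, common
2051: Jan 1 Sunday, common
2052: Jan 1 Monday, leap
2053: Jan 1 Wednesday, common
2054: Jan 1 Thursday, common
2055: Jan 1 Friday, common
2056: Jan 1 Saturday, leap
2057: Jan 1 Monday, common
2058: Jan 1 Tuesday, common
2058 matches on both conditions.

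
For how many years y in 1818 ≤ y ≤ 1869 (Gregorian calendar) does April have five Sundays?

April has 30 days; it has five Sundays when Sunday falls among the first (month-length − 28) days — i.e. when April 1 is one of Sunday/Saturday.
April 1 by year: 1818:Wed 1819:Thu 1820:Sat✓ 1821:Sun✓ 1822:Mon 1823:Tue 1824:Thu 1825:Fri 1826:Sat✓ 1827:Sun✓ 1828:Tue 1829:Wed 1830:Thu 1831:Fri 1832:Sun✓ …(22 more)… 1855:Sun✓ 1856:Tue 1857:Wed 1858:Thu 1859:Fri 1860:Sun✓ 1861:Mon 1862:Tue 1863:Wed 1864:Fri 1865:Sat✓ 1866:Sun✓ 1867:Mon 1868:Wed 1869:Thu
Years with five Sundays: 1820, 1821, 1826, 1827, 1832, 1837, 1838, 1843, 1848, 1849, 1854, 1855, 1860, 1865, 1866 → 15.

15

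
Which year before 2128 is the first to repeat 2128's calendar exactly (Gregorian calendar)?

2088

Two years share a calendar iff Jan 1 falls on the same weekday and both are leap or both are common. 2128: Jan 1 is Thursday, leap year.
2127: Jan 1 Wednesday, common
2126: Jan 1 Tuesday, common
2125: Jan 1 Monday, common
2124: Jan 1 Saturday, leap
2123: Jan 1 Friday, common
2122: Jan 1 Thursday, common
2121: Jan 1 Wednesday, common
2120: Jan 1 Monday, leap
2119: Jan 1 Sunday, common
2118: Jan 1 Saturday, common
2117: Jan 1 Friday, common
2116: Jan 1 Wednesday, leap
2115: Jan 1 Tuesday, common
2114: Jan 1 Monday, common
2113: Jan 1 Sunday, common
2112: Jan 1 Friday, leap
2111: Jan 1 Thursday, common
2110: Jan 1 Wednesday, common
2109: Jan 1 Tuesday, common
2108: Jan 1 Sunday, leap
2107: Jan 1 Saturday, common
2106: Jan 1 Friday, common
2105: Jan 1 Thursday, common
2104: Jan 1 Tuesday, leap
2103: Jan 1 Monday, common
2102: Jan 1 Sunday, common
2101: Jan 1 Saturday, common
2100: Jan 1 Friday, common
2099: Jan 1 Thursday, common
2098: Jan 1 Wednesday, common
2097: Jan 1 Tuesday, common
2096: Jan 1 Sunday, leap
2095: Jan 1 Saturday, common
2094: Jan 1 Friday, common
2093: Jan 1 Thursday, common
2092: Jan 1 Tuesday, leap
2091: Jan 1 Monday, common
2090: Jan 1 Sunday, common
2089: Jan 1 Saturday, common
2088: Jan 1 Thursday, leap
2088 matches on both conditions.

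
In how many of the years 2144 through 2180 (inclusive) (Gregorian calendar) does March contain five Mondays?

17

March has 31 days; it has five Mondays when Monday falls among the first (month-length − 28) days — i.e. when March 1 is one of Monday/Sunday/Saturday.
March 1 by year: 2144:Sun✓ 2145:Mon✓ 2146:Tue 2147:Wed 2148:Fri 2149:Sat✓ 2150:Sun✓ 2151:Mon✓ 2152:Wed 2153:Thu 2154:Fri 2155:Sat✓ 2156:Mon✓ 2157:Tue 2158:Wed …(7 more)… 2166:Sat✓ 2167:Sun✓ 2168:Tue 2169:Wed 2170:Thu 2171:Fri 2172:Sun✓ 2173:Mon✓ 2174:Tue 2175:Wed 2176:Fri 2177:Sat✓ 2178:Sun✓ 2179:Mon✓ 2180:Wed
Years with five Mondays: 2144, 2145, 2149, 2150, 2151, 2155, 2156, 2160, 2161, 2162, 2166, 2167, 2172, 2173, 2177, 2178, 2179 → 17.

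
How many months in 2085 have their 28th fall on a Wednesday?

Check the 28th of each month of 2085: Jan 28: Sun, Feb 28: Wed, Mar 28: Wed, Apr 28: Sat, May 28: Mon, Jun 28: Thu, Jul 28: Sat, Aug 28: Tue, Sep 28: Fri, Oct 28: Sun, Nov 28: Wed, Dec 28: Fri.
Wednesday occurs in February, March, November — 3 months.

3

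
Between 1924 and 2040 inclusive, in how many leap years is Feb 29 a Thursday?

Leap years in 1924–2040: 30 of them.
Feb 29 weekday advances by 5 (mod 7) from one leap year to the next four years later (or differs when a century non-leap intervenes).
Leap-day weekdays: 1924:Fri 1928:Wed 1932:Mon 1936:Sat 1940:Thu✓ 1944:Tue 1948:Sun 1952:Fri 1956:Wed 1960:Mon 1964:Sat 1968:Thu✓ 1972:Tue …(4 more)… 1992:Sat 1996:Thu✓ 2000:Tue 2004:Sun 2008:Fri 2012:Wed 2016:Mon 2020:Sat 2024:Thu✓ 2028:Tue 2032:Sun 2036:Fri 2040:Wed
Thursday: 1940, 1968, 1996, 2024 → 4.

4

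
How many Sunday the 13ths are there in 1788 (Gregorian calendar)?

3

Check the 13th of each month of 1788: Jan 13: Sun, Feb 13: Wed, Mar 13: Thu, Apr 13: Sun, May 13: Tue, Jun 13: Fri, Jul 13: Sun, Aug 13: Wed, Sep 13: Sat, Oct 13: Mon, Nov 13: Thu, Dec 13: Sat.
Sunday occurs in January, April, July — 3 months.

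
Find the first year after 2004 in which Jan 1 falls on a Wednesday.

2014

Jan 1 advances by 2 weekdays after a leap year and by 1 after a common year.
2004: Jan 1 is Thursday (leap).
2005: Saturday
2006: Sunday
2007: Monday
2008: Tuesday (leap)
2009: Thursday
2010: Friday
2011: Saturday
2012: Sunday (leap)
2013: Tuesday
2014: Wednesday
2014 begins on a Wednesday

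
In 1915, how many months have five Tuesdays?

A month of length L has five Tuesdays iff its first Tuesday is on day ≤ L−28 (so day 1–3 in a 31-day month, 1–2 in a 30-day month, day 1 in a leap February).
Checking each month of 1915: Jan starts Fri (31d); Feb starts Mon (28d); Mar starts Mon (31d) ✓; Apr starts Thu (30d); May starts Sat (31d); Jun starts Tue (30d) ✓; Jul starts Thu (31d); Aug starts Sun (31d) ✓; Sep starts Wed (30d); Oct starts Fri (31d); Nov starts Mon (30d) ✓; Dec starts Wed (31d).
Five-Tuesday months: March, June, August, November → 4.

4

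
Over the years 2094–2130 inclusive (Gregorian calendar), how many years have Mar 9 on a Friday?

5

Track Mar 9's weekday year by year (advancing +1, or +2 across a Feb 29):
  2094: Tue  2095: Wed (+1)  2096: Fri (+2) ✓  2097: Sat (+1)  2098: Sun (+1)
  2099: Mon (+1)  2100: Tue (+1)  2101: Wed (+1)  2102: Thu (+1)  2103: Fri (+1) ✓
  2104: Sun (+2)  2105: Mon (+1)  2106: Tue (+1)  2107: Wed (+1)  … (9 more years) …
  2117: Tue (+1)  2118: Wed (+1)  2119: Thu (+1)  2120: Sat (+2)  2121: Sun (+1)
  2122: Mon (+1)  2123: Tue (+1)  2124: Thu (+2)  2125: Fri (+1) ✓  2126: Sat (+1)
  2127: Sun (+1)  2128: Tue (+2)  2129: Wed (+1)  2130: Thu (+1)
Friday years: 2096, 2103, 2108, 2114, 2125 — 5 in total.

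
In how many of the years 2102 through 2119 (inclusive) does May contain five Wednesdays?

8

May has 31 days; it has five Wednesdays when Wednesday falls among the first (month-length − 28) days — i.e. when May 1 is one of Wednesday/Tuesday/Monday.
May 1 by year: 2102:Mon✓ 2103:Tue✓ 2104:Thu 2105:Fri 2106:Sat 2107:Sun 2108:Tue✓ 2109:Wed✓ 2110:Thu 2111:Fri 2112:Sun 2113:Mon✓ 2114:Tue✓ 2115:Wed✓ 2116:Fri 2117:Sat 2118:Sun 2119:Mon✓
Years with five Wednesdays: 2102, 2103, 2108, 2109, 2113, 2114, 2115, 2119 → 8.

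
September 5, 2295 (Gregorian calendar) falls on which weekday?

January 1, 2295 is a Tuesday.
September 5 is day 248 of the year, i.e. 247 days after Jan 1.
247 mod 7 = 2, so advance 2 weekdays from Tuesday: Thursday.

Thursday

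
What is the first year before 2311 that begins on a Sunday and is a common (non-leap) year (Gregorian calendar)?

2305

Jan 1 advances by 2 weekdays after a leap year and by 1 after a common year.
2311: Jan 1 is Sunday.
2310: Saturday
2309: Friday
2308: Wednesday (leap)
2307: Tuesday
2306: Monday
2305: Sunday
2305 begins on a Sunday and is a common year.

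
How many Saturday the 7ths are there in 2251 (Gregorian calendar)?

Check the 7th of each month of 2251: Jan 7: Tue, Feb 7: Fri, Mar 7: Fri, Apr 7: Mon, May 7: Wed, Jun 7: Sat, Jul 7: Mon, Aug 7: Thu, Sep 7: Sun, Oct 7: Tue, Nov 7: Fri, Dec 7: Sun.
Saturday occurs in June — 1 month.

1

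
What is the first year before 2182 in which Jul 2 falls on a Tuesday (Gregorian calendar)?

2176

From one year to the next, a fixed date's weekday advances by 1, or by 2 when a Feb 29 lies between the two dates.
2182: July 2 is Tuesday.
2181: Monday (−1)
2180: Sunday (−1)
2179: Friday (−2)
2178: Thursday (−1)
2177: Wednesday (−1)
2176: Tuesday (−1)
Jul 2 falls on a Tuesday in 2176.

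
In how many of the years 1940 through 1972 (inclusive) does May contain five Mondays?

May has 31 days; it has five Mondays when Monday falls among the first (month-length − 28) days — i.e. when May 1 is one of Monday/Sunday/Saturday.
May 1 by year: 1940:Wed 1941:Thu 1942:Fri 1943:Sat✓ 1944:Mon✓ 1945:Tue 1946:Wed 1947:Thu 1948:Sat✓ 1949:Sun✓ 1950:Mon✓ 1951:Tue 1952:Thu 1953:Fri 1954:Sat✓ …(3 more)… 1958:Thu 1959:Fri 1960:Sun✓ 1961:Mon✓ 1962:Tue 1963:Wed 1964:Fri 1965:Sat✓ 1966:Sun✓ 1967:Mon✓ 1968:Wed 1969:Thu 1970:Fri 1971:Sat✓ 1972:Mon✓
Years with five Mondays: 1943, 1944, 1948, 1949, 1950, 1954, 1955, 1960, 1961, 1965, 1966, 1967, 1971, 1972 → 14.

14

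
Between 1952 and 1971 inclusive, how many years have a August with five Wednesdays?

7

August has 31 days; it has five Wednesdays when Wednesday falls among the first (month-length − 28) days — i.e. when August 1 is one of Wednesday/Tuesday/Monday.
August 1 by year: 1952:Fri 1953:Sat 1954:Sun 1955:Mon✓ 1956:Wed✓ 1957:Thu 1958:Fri 1959:Sat 1960:Mon✓ 1961:Tue✓ 1962:Wed✓ 1963:Thu 1964:Sat 1965:Sun 1966:Mon✓ 1967:Tue✓ 1968:Thu 1969:Fri 1970:Sat 1971:Sun
Years with five Wednesdays: 1955, 1956, 1960, 1961, 1962, 1966, 1967 → 7.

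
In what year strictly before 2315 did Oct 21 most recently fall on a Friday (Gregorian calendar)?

2310

From one year to the next, a fixed date's weekday advances by 1, or by 2 when a Feb 29 lies between the two dates.
2315: October 21 is Thursday.
2314: Wednesday (−1)
2313: Tuesday (−1)
2312: Monday (−1)
2311: Saturday (−2)
2310: Friday (−1)
Oct 21 falls on a Friday in 2310.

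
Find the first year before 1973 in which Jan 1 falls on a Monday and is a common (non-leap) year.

1962

Jan 1 advances by 2 weekdays after a leap year and by 1 after a common year.
1973: Jan 1 is Monday.
1972: Saturday (leap)
1971: Friday
1970: Thursday
1969: Wednesday
1968: Monday (leap)
1967: Sunday
1966: Saturday
1965: Friday
1964: Wednesday (leap)
1963: Tuesday
1962: Monday
1962 begins on a Monday and is a common year.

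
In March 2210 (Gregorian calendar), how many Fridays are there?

5

March 2210 has 31 days and begins on Thursday.
The first Friday is March 2.
Fridays fall on 2, 9, 16, 23, 30 — that's 5.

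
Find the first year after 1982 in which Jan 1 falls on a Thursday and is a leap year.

Jan 1 advances by 2 weekdays after a leap year and by 1 after a common year.
1982: Jan 1 is Friday.
1983: Saturday
1984: Sunday (leap)
1985: Tuesday
1986: Wednesday
1987: Thursday
1988: Friday (leap)
1989: Sunday
1990: Monday
1991: Tuesday
1992: Wednesday (leap)
1993: Friday
1994: Saturday
1995: Sunday
1996: Monday (leap)
1997: Wednesday
1998: Thursday
1999: Friday
2000: Saturday (leap)
2001: Monday
2002: Tuesday
2003: Wednesday
2004: Thursday (leap)
2004 begins on a Thursday and is a leap year.

2004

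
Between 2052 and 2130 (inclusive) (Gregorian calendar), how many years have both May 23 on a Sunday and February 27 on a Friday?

3

Check each year's weekday for May 23 and February 27:
  2052: Thu/Tue  2053: Fri/Thu  2054: Sat/Fri  2055: Sun/Sat  2056: Tue/Sun  2057: Wed/Tue  2058: Thu/Wed  2059: Fri/Thu  2060: Sun/Fri ✓  2061: Mon/Sun  2062: Tue/Mon  2063: Wed/Tue  2064: Fri/Wed  2065: Sat/Fri  …(51 more)…  2117: Sun/Sat  2118: Mon/Sun  2119: Tue/Mon  2120: Thu/Tue  2121: Fri/Thu  2122: Sat/Fri  2123: Sun/Sat  2124: Tue/Sun  2125: Wed/Tue  2126: Thu/Wed  2127: Fri/Thu  2128: Sun/Fri ✓  2129: Mon/Sun  2130: Tue/Mon
Both conditions hold in: 2060, 2088, 2128 — 3.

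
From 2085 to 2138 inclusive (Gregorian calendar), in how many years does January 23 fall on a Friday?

8

Track January 23's weekday year by year (advancing +1, or +2 across a Feb 29):
  2085: Tue  2086: Wed (+1)  2087: Thu (+1)  2088: Fri (+1) ✓  2089: Sun (+2)
  2090: Mon (+1)  2091: Tue (+1)  2092: Wed (+1)  2093: Fri (+2) ✓  2094: Sat (+1)
  2095: Sun (+1)  2096: Mon (+1)  2097: Wed (+2)  2098: Thu (+1)  … (26 more years) …
  2125: Tue (+2)  2126: Wed (+1)  2127: Thu (+1)  2128: Fri (+1) ✓  2129: Sun (+2)
  2130: Mon (+1)  2131: Tue (+1)  2132: Wed (+1)  2133: Fri (+2) ✓  2134: Sat (+1)
  2135: Sun (+1)  2136: Mon (+1)  2137: Wed (+2)  2138: Thu (+1)
Friday years: 2088, 2093, 2099, 2105, 2111, 2122, 2128, 2133 — 8 in total.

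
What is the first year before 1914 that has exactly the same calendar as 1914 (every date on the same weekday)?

Two years share a calendar iff Jan 1 falls on the same weekday and both are leap or both are common. 1914: Jan 1 is Thursday, common year.
1913: Jan 1 Wednesday, common
1912: Jan 1 Monday, leap
1911: Jan 1 Sunday, common
1910: Jan 1 Saturday, common
1909: Jan 1 Friday, common
1908: Jan 1 Wednesday, leap
1907: Jan 1 Tuesday, common
1906: Jan 1 Monday, common
1905: Jan 1 Sunday, common
1904: Jan 1 Friday, leap
1903: Jan 1 Thursday, common
1903 matches on both conditions.

1903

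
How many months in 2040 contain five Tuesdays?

4

A month of length L has five Tuesdays iff its first Tuesday is on day ≤ L−28 (so day 1–3 in a 31-day month, 1–2 in a 30-day month, day 1 in a leap February).
Checking each month of 2040: Jan starts Sun (31d) ✓; Feb starts Wed (29d); Mar starts Thu (31d); Apr starts Sun (30d); May starts Tue (31d) ✓; Jun starts Fri (30d); Jul starts Sun (31d) ✓; Aug starts Wed (31d); Sep starts Sat (30d); Oct starts Mon (31d) ✓; Nov starts Thu (30d); Dec starts Sat (31d).
Five-Tuesday months: January, May, July, October → 4.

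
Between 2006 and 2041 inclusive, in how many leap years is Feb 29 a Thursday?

1

Leap years in 2006–2041: 9 of them.
Feb 29 weekday advances by 5 (mod 7) from one leap year to the next four years later (or differs when a century non-leap intervenes).
Leap-day weekdays: 2008:Fri 2012:Wed 2016:Mon 2020:Sat 2024:Thu✓ 2028:Tue 2032:Sun 2036:Fri 2040:Wed
Thursday: 2024 → 1.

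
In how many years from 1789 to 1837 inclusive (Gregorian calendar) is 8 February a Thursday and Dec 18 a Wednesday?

1

Check each year's weekday for 8 February and Dec 18:
  1789: Sun/Fri  1790: Mon/Sat  1791: Tue/Sun  1792: Wed/Tue  1793: Fri/Wed  1794: Sat/Thu  1795: Sun/Fri  1796: Mon/Sun  1797: Wed/Mon  1798: Thu/Tue  1799: Fri/Wed  1800: Sat/Thu  1801: Sun/Fri  1802: Mon/Sat  …(21 more)…  1824: Sun/Sat  1825: Tue/Sun  1826: Wed/Mon  1827: Thu/Tue  1828: Fri/Thu  1829: Sun/Fri  1830: Mon/Sat  1831: Tue/Sun  1832: Wed/Tue  1833: Fri/Wed  1834: Sat/Thu  1835: Sun/Fri  1836: Mon/Sun  1837: Wed/Mon
Both conditions hold in: 1816 — 1.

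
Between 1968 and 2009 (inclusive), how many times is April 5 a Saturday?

Track April 5's weekday year by year (advancing +1, or +2 across a Feb 29):
  1968: Fri  1969: Sat (+1) ✓  1970: Sun (+1)  1971: Mon (+1)  1972: Wed (+2)
  1973: Thu (+1)  1974: Fri (+1)  1975: Sat (+1) ✓  1976: Mon (+2)  1977: Tue (+1)
  1978: Wed (+1)  1979: Thu (+1)  1980: Sat (+2) ✓  1981: Sun (+1)  … (14 more years) …
  1996: Fri (+2)  1997: Sat (+1) ✓  1998: Sun (+1)  1999: Mon (+1)  2000: Wed (+2)
  2001: Thu (+1)  2002: Fri (+1)  2003: Sat (+1) ✓  2004: Mon (+2)  2005: Tue (+1)
  2006: Wed (+1)  2007: Thu (+1)  2008: Sat (+2) ✓  2009: Sun (+1)
Saturday years: 1969, 1975, 1980, 1986, 1997, 2003, 2008 — 7 in total.

7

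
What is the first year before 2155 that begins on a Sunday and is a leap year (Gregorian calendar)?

2136

Jan 1 advances by 2 weekdays after a leap year and by 1 after a common year.
2155: Jan 1 is Wednesday.
2154: Tuesday
2153: Monday
2152: Saturday (leap)
2151: Friday
2150: Thursday
2149: Wednesday
2148: Monday (leap)
2147: Sunday
2146: Saturday
2145: Friday
2144: Wednesday (leap)
2143: Tuesday
2142: Monday
2141: Sunday
2140: Friday (leap)
2139: Thursday
2138: Wednesday
2137: Tuesday
2136: Sunday (leap)
2136 begins on a Sunday and is a leap year.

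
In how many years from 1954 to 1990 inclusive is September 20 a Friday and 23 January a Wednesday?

4

Check each year's weekday for September 20 and 23 January:
  1954: Mon/Sat  1955: Tue/Sun  1956: Thu/Mon  1957: Fri/Wed ✓  1958: Sat/Thu  1959: Sun/Fri  1960: Tue/Sat  1961: Wed/Mon  1962: Thu/Tue  1963: Fri/Wed ✓  1964: Sun/Thu  1965: Mon/Sat  1966: Tue/Sun  1967: Wed/Mon  …(9 more)…  1977: Tue/Sun  1978: Wed/Mon  1979: Thu/Tue  1980: Sat/Wed  1981: Sun/Fri  1982: Mon/Sat  1983: Tue/Sun  1984: Thu/Mon  1985: Fri/Wed ✓  1986: Sat/Thu  1987: Sun/Fri  1988: Tue/Sat  1989: Wed/Mon  1990: Thu/Tue
Both conditions hold in: 1957, 1963, 1974, 1985 — 4.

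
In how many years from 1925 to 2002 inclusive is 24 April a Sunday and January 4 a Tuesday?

8

Check each year's weekday for 24 April and January 4:
  1925: Fri/Sun  1926: Sat/Mon  1927: Sun/Tue ✓  1928: Tue/Wed  1929: Wed/Fri  1930: Thu/Sat  1931: Fri/Sun  1932: Sun/Mon  1933: Mon/Wed  1934: Tue/Thu  1935: Wed/Fri  1936: Fri/Sat  1937: Sat/Mon  1938: Sun/Tue ✓  …(50 more)…  1989: Mon/Wed  1990: Tue/Thu  1991: Wed/Fri  1992: Fri/Sat  1993: Sat/Mon  1994: Sun/Tue ✓  1995: Mon/Wed  1996: Wed/Thu  1997: Thu/Sat  1998: Fri/Sun  1999: Sat/Mon  2000: Mon/Tue  2001: Tue/Thu  2002: Wed/Fri
Both conditions hold in: 1927, 1938, 1949, 1955, 1966, 1977, 1983, 1994 — 8.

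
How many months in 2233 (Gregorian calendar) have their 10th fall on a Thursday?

2

Check the 10th of each month of 2233: Jan 10: Thu, Feb 10: Sun, Mar 10: Sun, Apr 10: Wed, May 10: Fri, Jun 10: Mon, Jul 10: Wed, Aug 10: Sat, Sep 10: Tue, Oct 10: Thu, Nov 10: Sun, Dec 10: Tue.
Thursday occurs in January, October — 2 months.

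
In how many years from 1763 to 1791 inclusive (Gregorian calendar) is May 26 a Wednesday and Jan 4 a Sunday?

1

Check each year's weekday for May 26 and Jan 4:
  1763: Thu/Tue  1764: Sat/Wed  1765: Sun/Fri  1766: Mon/Sat  1767: Tue/Sun  1768: Thu/Mon  1769: Fri/Wed  1770: Sat/Thu  1771: Sun/Fri  1772: Tue/Sat  1773: Wed/Mon  1774: Thu/Tue  1775: Fri/Wed  1776: Sun/Thu  1777: Mon/Sat  1778: Tue/Sun  1779: Wed/Mon  1780: Fri/Tue  1781: Sat/Thu  1782: Sun/Fri  1783: Mon/Sat  1784: Wed/Sun ✓  1785: Thu/Tue  1786: Fri/Wed  1787: Sat/Thu  1788: Mon/Fri  1789: Tue/Sun  1790: Wed/Mon  1791: Thu/Tue
Both conditions hold in: 1784 — 1.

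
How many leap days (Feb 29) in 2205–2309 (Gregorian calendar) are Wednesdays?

Leap years in 2205–2309: 25 of them.
Feb 29 weekday advances by 5 (mod 7) from one leap year to the next four years later (or differs when a century non-leap intervenes).
Leap-day weekdays: 2208:Mon 2212:Sat 2216:Thu 2220:Tue 2224:Sun 2228:Fri 2232:Wed✓ 2236:Mon 2240:Sat 2244:Thu 2248:Tue 2252:Sun 2256:Fri 2260:Wed✓ 2264:Mon 2268:Sat 2272:Thu 2276:Tue 2280:Sun 2284:Fri 2288:Wed✓ 2292:Mon 2296:Sat 2304:Mon 2308:Sat
Wednesday: 2232, 2260, 2288 → 3.

3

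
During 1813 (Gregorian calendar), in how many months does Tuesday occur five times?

A month of length L has five Tuesdays iff its first Tuesday is on day ≤ L−28 (so day 1–3 in a 31-day month, 1–2 in a 30-day month, day 1 in a leap February).
Checking each month of 1813: Jan starts Fri (31d); Feb starts Mon (28d); Mar starts Mon (31d) ✓; Apr starts Thu (30d); May starts Sat (31d); Jun starts Tue (30d) ✓; Jul starts Thu (31d); Aug starts Sun (31d) ✓; Sep starts Wed (30d); Oct starts Fri (31d); Nov starts Mon (30d) ✓; Dec starts Wed (31d).
Five-Tuesday months: March, June, August, November → 4.

4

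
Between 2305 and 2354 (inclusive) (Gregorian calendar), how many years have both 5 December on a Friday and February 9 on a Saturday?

Check each year's weekday for 5 December and February 9:
  2305: Tue/Thu  2306: Wed/Fri  2307: Thu/Sat  2308: Sat/Sun  2309: Sun/Tue  2310: Mon/Wed  2311: Tue/Thu  2312: Thu/Fri  2313: Fri/Sun  2314: Sat/Mon  2315: Sun/Tue  2316: Tue/Wed  2317: Wed/Fri  2318: Thu/Sat  …(22 more)…  2341: Fri/Sun  2342: Sat/Mon  2343: Sun/Tue  2344: Tue/Wed  2345: Wed/Fri  2346: Thu/Sat  2347: Fri/Sun  2348: Sun/Mon  2349: Mon/Wed  2350: Tue/Thu  2351: Wed/Fri  2352: Fri/Sat ✓  2353: Sat/Mon  2354: Sun/Tue
Both conditions hold in: 2324, 2352 — 2.

2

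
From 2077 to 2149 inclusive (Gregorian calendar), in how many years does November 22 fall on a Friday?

10

Track November 22's weekday year by year (advancing +1, or +2 across a Feb 29):
  2077: Mon  2078: Tue (+1)  2079: Wed (+1)  2080: Fri (+2) ✓  2081: Sat (+1)
  2082: Sun (+1)  2083: Mon (+1)  2084: Wed (+2)  2085: Thu (+1)  2086: Fri (+1) ✓
  2087: Sat (+1)  2088: Mon (+2)  2089: Tue (+1)  2090: Wed (+1)  … (45 more years) …
  2136: Thu (+2)  2137: Fri (+1) ✓  2138: Sat (+1)  2139: Sun (+1)  2140: Tue (+2)
  2141: Wed (+1)  2142: Thu (+1)  2143: Fri (+1) ✓  2144: Sun (+2)  2145: Mon (+1)
  2146: Tue (+1)  2147: Wed (+1)  2148: Fri (+2) ✓  2149: Sat (+1)
Friday years: 2080, 2086, 2097, 2109, 2115, 2120, 2126, 2137, 2143, 2148 — 10 in total.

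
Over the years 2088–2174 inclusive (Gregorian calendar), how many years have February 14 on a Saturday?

Track February 14's weekday year by year (advancing +1, or +2 across a Feb 29):
  2088: Sat ✓  2089: Mon (+2)  2090: Tue (+1)  2091: Wed (+1)  2092: Thu (+1)
  2093: Sat (+2) ✓  2094: Sun (+1)  2095: Mon (+1)  2096: Tue (+1)  2097: Thu (+2)
  2098: Fri (+1)  2099: Sat (+1) ✓  2100: Sun (+1)  2101: Mon (+1)  … (59 more years) …
  2161: Sat (+2) ✓  2162: Sun (+1)  2163: Mon (+1)  2164: Tue (+1)  2165: Thu (+2)
  2166: Fri (+1)  2167: Sat (+1) ✓  2168: Sun (+1)  2169: Tue (+2)  2170: Wed (+1)
  2171: Thu (+1)  2172: Fri (+1)  2173: Sun (+2)  2174: Mon (+1)
Saturday years: 2088, 2093, 2099, 2105, 2111, 2122, 2128, 2133, 2139, 2150, 2156, 2161, 2167 — 13 in total.

13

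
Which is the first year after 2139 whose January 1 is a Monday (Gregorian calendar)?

2142

Jan 1 advances by 2 weekdays after a leap year and by 1 after a common year.
2139: Jan 1 is Thursday.
2140: Friday (leap)
2141: Sunday
2142: Monday
2142 begins on a Monday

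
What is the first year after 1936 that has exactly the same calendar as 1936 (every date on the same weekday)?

Two years share a calendar iff Jan 1 falls on the same weekday and both are leap or both are common. 1936: Jan 1 is Wednesday, leap year.
1937: Jan 1 Friday, common
1938: Jan 1 Saturday, common
1939: Jan 1 Sunday, common
1940: Jan 1 Monday, leap
1941: Jan 1 Wednesday, common
1942: Jan 1 Thursday, common
1943: Jan 1 Friday, common
1944: Jan 1 Saturday, leap
1945: Jan 1 Monday, common
1946: Jan 1 Tuesday, common
1947: Jan 1 Wednesday, common
1948: Jan 1 Thursday, leap
1949: Jan 1 Saturday, common
1950: Jan 1 Sunday, common
1951: Jan 1 Monday, common
1952: Jan 1 Tuesday, leap
1953: Jan 1 Thursday, common
1954: Jan 1 Friday, common
1955: Jan 1 Saturday, common
1956: Jan 1 Sunday, leap
1957: Jan 1 Tuesday, common
1958: Jan 1 Wednesday, common
1959: Jan 1 Thursday, common
1960: Jan 1 Friday, leap
1961: Jan 1 Sunday, common
1962: Jan 1 Monday, common
1963: Jan 1 Tuesday, common
1964: Jan 1 Wednesday, leap
1964 matches on both conditions.

1964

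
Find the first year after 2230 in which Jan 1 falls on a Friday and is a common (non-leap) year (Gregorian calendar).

Jan 1 advances by 2 weekdays after a leap year and by 1 after a common year.
2230: Jan 1 is Friday.
2231: Saturday
2232: Sunday (leap)
2233: Tuesday
2234: Wednesday
2235: Thursday
2236: Friday (leap)
2237: Sunday
2238: Monday
2239: Tuesday
2240: Wednesday (leap)
2241: Friday
2241 begins on a Friday and is a common year.

2241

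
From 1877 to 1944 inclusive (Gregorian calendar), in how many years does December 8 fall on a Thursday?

10

Track December 8's weekday year by year (advancing +1, or +2 across a Feb 29):
  1877: Sat  1878: Sun (+1)  1879: Mon (+1)  1880: Wed (+2)  1881: Thu (+1) ✓
  1882: Fri (+1)  1883: Sat (+1)  1884: Mon (+2)  1885: Tue (+1)  1886: Wed (+1)
  1887: Thu (+1) ✓  1888: Sat (+2)  1889: Sun (+1)  1890: Mon (+1)  … (40 more years) …
  1931: Tue (+1)  1932: Thu (+2) ✓  1933: Fri (+1)  1934: Sat (+1)  1935: Sun (+1)
  1936: Tue (+2)  1937: Wed (+1)  1938: Thu (+1) ✓  1939: Fri (+1)  1940: Sun (+2)
  1941: Mon (+1)  1942: Tue (+1)  1943: Wed (+1)  1944: Fri (+2)
Thursday years: 1881, 1887, 1892, 1898, 1904, 1910, 1921, 1927, 1932, 1938 — 10 in total.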